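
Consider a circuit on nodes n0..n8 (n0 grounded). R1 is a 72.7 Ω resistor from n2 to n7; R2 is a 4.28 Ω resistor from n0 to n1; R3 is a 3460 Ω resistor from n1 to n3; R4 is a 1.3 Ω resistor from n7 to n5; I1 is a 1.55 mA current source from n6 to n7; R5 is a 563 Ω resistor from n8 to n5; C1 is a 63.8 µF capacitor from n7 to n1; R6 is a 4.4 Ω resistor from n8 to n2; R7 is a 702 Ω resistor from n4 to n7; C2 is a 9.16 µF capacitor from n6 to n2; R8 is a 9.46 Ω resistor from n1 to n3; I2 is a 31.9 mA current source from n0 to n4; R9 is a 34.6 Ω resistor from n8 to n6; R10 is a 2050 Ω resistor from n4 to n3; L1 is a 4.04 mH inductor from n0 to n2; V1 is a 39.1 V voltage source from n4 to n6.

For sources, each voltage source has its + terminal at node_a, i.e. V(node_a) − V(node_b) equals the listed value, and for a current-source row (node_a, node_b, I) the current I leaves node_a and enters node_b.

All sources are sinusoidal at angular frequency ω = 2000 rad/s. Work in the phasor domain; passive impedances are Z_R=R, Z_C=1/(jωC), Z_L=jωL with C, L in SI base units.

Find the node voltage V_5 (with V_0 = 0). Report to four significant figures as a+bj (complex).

Apply KCL at each of the 8 non-ground nodes and solve the resulting linear system.
Node n1: branches {R2, R3, C1, R8} → V_1 = 0.2946+0.01214j
Node n2: branches {R1, R6, C2, L1} → V_2 = 0.02292-0.2984j
Node n3: branches {R3, R8, R10} → V_3 = 0.4674+0.01407j
Node n4: branches {R7, I2, R10, V1} → V_4 = 38.02+0.4329j
Node n5: branches {R4, R5} → V_5 = 0.3143-0.3833j
Node n6: branches {I1, C2, R9, V1} → V_6 = -1.077+0.4329j
Node n7: branches {R1, R4, I1, C1, R7} → V_7 = 0.3152-0.3837j
Node n8: branches {R5, R6, R9} → V_8 = -0.09832-0.2171j
Source currents: i(V1)=-0.04013-0.001368j

0.3143-0.3833j V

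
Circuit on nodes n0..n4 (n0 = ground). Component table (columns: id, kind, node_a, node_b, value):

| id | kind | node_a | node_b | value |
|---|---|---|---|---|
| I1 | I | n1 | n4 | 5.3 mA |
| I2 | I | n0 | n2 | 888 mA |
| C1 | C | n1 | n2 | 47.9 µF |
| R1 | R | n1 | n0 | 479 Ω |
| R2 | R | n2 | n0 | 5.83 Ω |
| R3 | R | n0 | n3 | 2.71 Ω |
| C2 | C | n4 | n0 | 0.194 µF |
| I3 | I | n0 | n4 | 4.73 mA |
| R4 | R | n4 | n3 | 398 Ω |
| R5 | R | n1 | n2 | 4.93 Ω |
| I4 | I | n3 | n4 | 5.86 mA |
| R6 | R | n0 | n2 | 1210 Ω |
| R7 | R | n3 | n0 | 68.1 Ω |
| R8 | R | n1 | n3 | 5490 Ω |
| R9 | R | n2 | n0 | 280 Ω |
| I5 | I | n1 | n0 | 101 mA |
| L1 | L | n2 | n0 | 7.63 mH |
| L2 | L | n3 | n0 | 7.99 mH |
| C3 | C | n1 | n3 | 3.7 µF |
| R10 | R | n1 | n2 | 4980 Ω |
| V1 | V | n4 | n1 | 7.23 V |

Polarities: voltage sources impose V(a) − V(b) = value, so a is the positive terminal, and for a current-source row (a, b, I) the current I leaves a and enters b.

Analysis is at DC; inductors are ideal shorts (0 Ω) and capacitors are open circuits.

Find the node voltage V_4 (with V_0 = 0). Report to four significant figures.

Apply KCL at each of the 4 non-ground nodes and solve the resulting linear system.
Node n1: branches {I1, C1, R1, R5, R8, I5, C3, R10, V1} → V_1 = -0.5224
Node n2: branches {I2, C1, R2, R5, R6, R9, L1, R10} → V_2 = 0.000
Node n3: branches {R3, R4, I4, R7, R8, L2, C3} → V_3 = 0.000
Node n4: branches {I1, C2, I3, R4, I4, V1} → V_4 = 6.708
Source currents: i(L1)=0.7819, i(L2)=0.01090, i(V1)=-0.0009632

6.708 V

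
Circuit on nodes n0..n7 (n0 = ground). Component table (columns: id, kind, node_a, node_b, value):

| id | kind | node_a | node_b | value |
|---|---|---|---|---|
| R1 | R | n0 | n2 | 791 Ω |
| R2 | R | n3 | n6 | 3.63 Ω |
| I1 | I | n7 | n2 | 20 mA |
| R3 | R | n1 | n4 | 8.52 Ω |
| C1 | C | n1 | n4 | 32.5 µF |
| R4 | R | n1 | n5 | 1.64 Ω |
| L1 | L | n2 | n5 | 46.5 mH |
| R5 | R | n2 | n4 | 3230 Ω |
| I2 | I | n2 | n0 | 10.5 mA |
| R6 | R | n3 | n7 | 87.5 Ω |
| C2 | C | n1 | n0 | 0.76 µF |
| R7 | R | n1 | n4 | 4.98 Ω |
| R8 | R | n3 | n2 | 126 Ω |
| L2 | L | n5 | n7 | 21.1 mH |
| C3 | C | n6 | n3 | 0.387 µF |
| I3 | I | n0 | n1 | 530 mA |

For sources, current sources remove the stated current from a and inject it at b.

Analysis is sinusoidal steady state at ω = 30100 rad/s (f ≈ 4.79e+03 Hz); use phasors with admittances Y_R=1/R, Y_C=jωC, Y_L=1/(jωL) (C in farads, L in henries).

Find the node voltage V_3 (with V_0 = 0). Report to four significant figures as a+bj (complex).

Apply KCL at each of the 7 non-ground nodes and solve the resulting linear system.
Node n1: branches {R3, C1, R4, C2, R7, I3} → V_1 = 1.107-23.09j
Node n2: branches {R1, I1, L1, R5, I2, R8} → V_2 = -6.836-20.04j
Node n3: branches {R2, R6, R8, C3} → V_3 = -9.161-22.39j
Node n4: branches {R3, C1, R5, R7} → V_4 = 1.107-23.08j
Node n5: branches {R4, L1, L2} → V_5 = 1.108-23.05j
Node n6: branches {R2, C3} → V_6 = -9.161-22.39j
Node n7: branches {I1, R6, L2} → V_7 = -10.78-24.03j

-9.161-22.39j V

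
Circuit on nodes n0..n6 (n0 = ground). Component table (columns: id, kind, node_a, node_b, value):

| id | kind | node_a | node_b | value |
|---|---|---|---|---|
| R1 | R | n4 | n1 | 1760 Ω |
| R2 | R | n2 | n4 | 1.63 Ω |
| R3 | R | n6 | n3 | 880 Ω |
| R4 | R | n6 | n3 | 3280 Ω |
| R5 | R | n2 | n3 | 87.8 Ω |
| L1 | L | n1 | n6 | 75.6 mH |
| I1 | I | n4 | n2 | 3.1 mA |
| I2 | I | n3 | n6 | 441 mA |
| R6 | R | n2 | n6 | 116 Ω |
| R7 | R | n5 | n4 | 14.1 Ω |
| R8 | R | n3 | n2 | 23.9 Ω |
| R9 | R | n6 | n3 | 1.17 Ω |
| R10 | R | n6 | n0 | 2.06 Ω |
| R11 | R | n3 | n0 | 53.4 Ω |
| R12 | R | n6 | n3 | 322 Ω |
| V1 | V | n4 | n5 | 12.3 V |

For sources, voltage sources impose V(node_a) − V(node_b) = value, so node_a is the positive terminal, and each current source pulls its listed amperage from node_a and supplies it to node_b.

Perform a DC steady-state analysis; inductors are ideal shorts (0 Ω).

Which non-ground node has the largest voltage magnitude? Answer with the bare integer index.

Element admittances at DC:
  Y(R1) = 0.0005682 S between n4,n1
  Y(R2) = 0.6135 S between n2,n4
  Y(R3) = 0.001136 S between n6,n3
  Y(R4) = 0.0003049 S between n6,n3
  Y(R5) = 0.01139 S between n2,n3
  L1: short n1↔n6 (DC inductor)
  I1: injects 0.0031 A into n2 (from n4)
  I2: injects 0.441 A into n6 (from n3)
  Y(R6) = 0.008621 S between n2,n6
  Y(R7) = 0.07092 S between n5,n4
  Y(R8) = 0.04184 S between n3,n2
  Y(R9) = 0.8547 S between n6,n3
  Y(R10) = 0.4854 S between n6,n0
  Y(R11) = 0.01873 S between n3,n0
  Y(R12) = 0.003106 S between n6,n3
  V1: constraint V(n4)−V(n5) = 12.3
Assemble and solve the 8×8 MNA system:
  V(n1)=0.01851  V(n2)=-0.4063  V(n3)=-0.4797  V(n4)=-0.4110  V(n5)=-12.71  V(n6)=0.01851
  i(L1)=-0.0002440  i(V1)=-0.8723

5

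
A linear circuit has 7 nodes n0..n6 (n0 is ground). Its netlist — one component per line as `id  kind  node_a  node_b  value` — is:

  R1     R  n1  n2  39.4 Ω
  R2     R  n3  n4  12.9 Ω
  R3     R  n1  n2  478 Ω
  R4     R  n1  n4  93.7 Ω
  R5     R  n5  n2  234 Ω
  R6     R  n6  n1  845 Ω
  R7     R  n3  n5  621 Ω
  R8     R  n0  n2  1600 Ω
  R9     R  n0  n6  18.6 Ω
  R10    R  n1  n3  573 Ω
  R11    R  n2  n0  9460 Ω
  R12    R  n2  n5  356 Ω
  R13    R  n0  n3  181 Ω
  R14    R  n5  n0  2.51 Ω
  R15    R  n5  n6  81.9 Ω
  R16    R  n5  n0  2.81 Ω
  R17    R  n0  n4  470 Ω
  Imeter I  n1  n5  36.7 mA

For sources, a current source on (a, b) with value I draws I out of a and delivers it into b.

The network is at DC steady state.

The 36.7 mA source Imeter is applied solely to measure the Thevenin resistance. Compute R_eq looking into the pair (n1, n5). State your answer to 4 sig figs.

R_eq = 80.82 Ω

Apply KCL at each of the 6 non-ground nodes and solve the resulting linear system.
Node n1: branches {R1, R3, R4, R6, R10, Imeter} → V_1 = -2.944
Node n2: branches {R1, R3, R5, R8, R11, R12} → V_2 = -2.288
Node n3: branches {R2, R7, R10, R13} → V_3 = -1.614
Node n4: branches {R2, R4, R17} → V_4 = -1.733
Node n5: branches {R5, R7, R12, R14, R15, R16, Imeter} → V_5 = 0.02234
Node n6: branches {R6, R9, R15} → V_6 = -0.04782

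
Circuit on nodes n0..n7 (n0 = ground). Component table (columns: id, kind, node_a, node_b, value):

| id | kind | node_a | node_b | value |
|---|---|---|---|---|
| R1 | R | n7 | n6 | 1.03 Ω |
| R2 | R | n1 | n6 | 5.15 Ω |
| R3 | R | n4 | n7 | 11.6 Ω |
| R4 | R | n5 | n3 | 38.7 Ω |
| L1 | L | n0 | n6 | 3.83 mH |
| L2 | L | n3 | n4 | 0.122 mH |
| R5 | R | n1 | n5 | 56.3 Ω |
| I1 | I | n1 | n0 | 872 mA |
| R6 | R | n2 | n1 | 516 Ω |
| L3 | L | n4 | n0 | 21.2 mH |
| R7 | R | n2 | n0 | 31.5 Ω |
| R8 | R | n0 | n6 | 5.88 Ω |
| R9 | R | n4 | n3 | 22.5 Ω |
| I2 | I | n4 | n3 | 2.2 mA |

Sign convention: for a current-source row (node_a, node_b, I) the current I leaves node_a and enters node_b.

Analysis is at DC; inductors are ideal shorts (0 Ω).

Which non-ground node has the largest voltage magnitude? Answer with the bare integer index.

Element admittances at DC:
  Y(R1) = 0.9709 S between n7,n6
  Y(R2) = 0.1942 S between n1,n6
  Y(R3) = 0.08621 S between n4,n7
  Y(R4) = 0.02584 S between n5,n3
  L1: short n0↔n6 (DC inductor)
  L2: short n3↔n4 (DC inductor)
  Y(R5) = 0.01776 S between n1,n5
  I1: injects 0.872 A into n0 (from n1)
  Y(R6) = 0.001938 S between n2,n1
  L3: short n4↔n0 (DC inductor)
  Y(R7) = 0.03175 S between n2,n0
  Y(R8) = 0.1701 S between n0,n6
  Y(R9) = 0.04444 S between n4,n3
  I2: injects 0.0022 A into n3 (from n4)
Assemble and solve the 10×10 MNA system:
  V(n1)=-4.222  V(n2)=-0.2429  V(n3)=0.000  V(n4)=0.000  V(n5)=-1.720  V(n6)=0.000  V(n7)=0.000
  i(L1)=0.8198  i(L2)=-0.04224  i(L3)=-0.04444

1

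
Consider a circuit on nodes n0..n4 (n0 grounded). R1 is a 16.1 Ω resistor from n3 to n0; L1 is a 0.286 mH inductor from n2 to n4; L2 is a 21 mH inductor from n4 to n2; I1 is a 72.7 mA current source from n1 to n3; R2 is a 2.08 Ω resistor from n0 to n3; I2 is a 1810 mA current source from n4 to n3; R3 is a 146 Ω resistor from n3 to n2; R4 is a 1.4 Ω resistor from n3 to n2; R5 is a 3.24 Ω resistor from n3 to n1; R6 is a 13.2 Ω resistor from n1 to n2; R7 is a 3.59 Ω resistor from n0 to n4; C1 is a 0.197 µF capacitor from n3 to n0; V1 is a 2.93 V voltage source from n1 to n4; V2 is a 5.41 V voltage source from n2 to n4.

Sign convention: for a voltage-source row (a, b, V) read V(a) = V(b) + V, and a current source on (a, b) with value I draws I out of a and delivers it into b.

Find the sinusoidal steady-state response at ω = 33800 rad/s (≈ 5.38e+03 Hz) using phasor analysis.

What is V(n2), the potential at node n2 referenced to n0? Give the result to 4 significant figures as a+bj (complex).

1.768-0.01285j V

Element admittances at ω=33800 rad/s:
  Y(R1) = 0.06211+0.000j S between n3,n0
  Y(L1) = 0.000-0.1034j S between n2,n4
  Y(L2) = 0.000-0.001409j S between n4,n2
  I1: injects 0.0727 A into n3 (from n1)
  Y(R2) = 0.4808+0.000j S between n0,n3
  I2: injects 1.81 A into n3 (from n4)
  Y(R3) = 0.006849+0.000j S between n3,n2
  Y(R4) = 0.7143+0.000j S between n3,n2
  Y(R5) = 0.3086+0.000j S between n3,n1
  Y(R6) = 0.07576+0.000j S between n1,n2
  Y(R7) = 0.2786+0.000j S between n0,n4
  Y(C1) = 0.000+0.006659j S between n3,n0
  V1: constraint V(n1)−V(n4) = 2.93
  V2: constraint V(n2)−V(n4) = 5.41
Assemble and solve the 6×6 MNA system:
  V(n1)=-0.7116-0.01285j  V(n2)=1.768-0.01285j  V(n3)=1.868-0.01632j  V(n4)=-3.642-0.01285j
  i(V1)=0.9114-0.001073j  i(V2)=-0.1158+0.5648j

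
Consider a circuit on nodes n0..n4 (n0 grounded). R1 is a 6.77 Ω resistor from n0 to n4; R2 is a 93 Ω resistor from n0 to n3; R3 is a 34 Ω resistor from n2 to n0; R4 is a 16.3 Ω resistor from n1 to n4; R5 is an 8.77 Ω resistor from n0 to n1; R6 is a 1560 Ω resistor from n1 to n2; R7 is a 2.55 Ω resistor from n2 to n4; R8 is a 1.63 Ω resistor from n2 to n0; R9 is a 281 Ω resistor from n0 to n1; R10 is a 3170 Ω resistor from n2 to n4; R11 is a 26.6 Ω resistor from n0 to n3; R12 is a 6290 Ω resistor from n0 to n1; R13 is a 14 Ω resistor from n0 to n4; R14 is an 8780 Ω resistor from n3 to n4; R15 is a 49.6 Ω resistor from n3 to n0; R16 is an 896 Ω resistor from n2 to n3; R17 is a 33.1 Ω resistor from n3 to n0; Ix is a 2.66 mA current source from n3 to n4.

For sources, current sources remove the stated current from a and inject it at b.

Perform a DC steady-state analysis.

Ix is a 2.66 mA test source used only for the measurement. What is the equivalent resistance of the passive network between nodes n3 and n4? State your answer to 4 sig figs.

R_eq = 11.97 Ω

Element admittances at DC:
  Y(R1) = 0.1477 S between n0,n4
  Y(R2) = 0.01075 S between n0,n3
  Y(R3) = 0.02941 S between n2,n0
  Y(R4) = 0.06135 S between n1,n4
  Y(R5) = 0.1140 S between n0,n1
  Y(R6) = 0.0006410 S between n1,n2
  Y(R7) = 0.3922 S between n2,n4
  Y(R8) = 0.6135 S between n2,n0
  Y(R9) = 0.003559 S between n0,n1
  Y(R10) = 0.0003155 S between n2,n4
  Y(R11) = 0.03759 S between n0,n3
  Y(R12) = 0.0001590 S between n0,n1
  Y(R13) = 0.07143 S between n0,n4
  Y(R14) = 0.0001139 S between n3,n4
  Y(R15) = 0.02016 S between n3,n0
  Y(R16) = 0.001116 S between n2,n3
  Y(R17) = 0.03021 S between n3,n0
  Ix: injects 0.00266 A into n4 (from n3)
Assemble and solve the 4×4 MNA system:
  V(n1)=0.001801  V(n2)=0.001961  V(n3)=-0.02659  V(n4)=0.005255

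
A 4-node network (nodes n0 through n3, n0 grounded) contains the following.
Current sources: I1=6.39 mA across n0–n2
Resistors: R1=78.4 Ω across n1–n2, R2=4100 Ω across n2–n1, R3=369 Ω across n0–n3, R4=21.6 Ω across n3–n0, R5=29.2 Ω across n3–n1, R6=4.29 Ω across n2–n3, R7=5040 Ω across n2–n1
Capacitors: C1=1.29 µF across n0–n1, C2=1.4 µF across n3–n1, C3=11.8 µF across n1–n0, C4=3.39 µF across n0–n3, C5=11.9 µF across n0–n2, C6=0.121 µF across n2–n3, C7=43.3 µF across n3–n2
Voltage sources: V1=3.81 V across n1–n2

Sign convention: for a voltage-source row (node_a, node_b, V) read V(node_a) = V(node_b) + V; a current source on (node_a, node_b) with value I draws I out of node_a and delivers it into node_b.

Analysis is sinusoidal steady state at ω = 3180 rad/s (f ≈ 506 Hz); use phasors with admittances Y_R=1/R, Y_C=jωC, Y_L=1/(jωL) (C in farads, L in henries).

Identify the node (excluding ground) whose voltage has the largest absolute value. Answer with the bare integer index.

MNA unknowns: 3 node voltages V₁..V_3 plus 1 source current (V1)
I1: z[0]−=0.00639, z[2]+=0.00639
R1: Y=0.01276+0.000j on G[1,2]
C1: Y=0.000+0.004102j on G[0,1]
R2: Y=0.0002439+0.000j on G[2,1]
C2: Y=0.000+0.004452j on G[3,1]
R3: Y=0.002710+0.000j on G[0,3]
C3: Y=0.000+0.03752j on G[1,0]
C4: Y=0.000+0.01078j on G[0,3]
C5: Y=0.000+0.03784j on G[0,2]
R4: Y=0.04630+0.000j on G[3,0]
R5: Y=0.03425+0.000j on G[3,1]
R6: Y=0.2331+0.000j on G[2,3]
C6: Y=0.000+0.0003848j on G[2,3]
R7: Y=0.0001984+0.000j on G[2,1]
C7: Y=0.000+0.1377j on G[3,2]
V1: row V1−V2=3.81, i_V1 at 1,2
solve → V1=2.331-0.5488j, V2=-1.479-0.5488j, V3=-0.9003-0.6401j
aux → i_V1=-0.1834-0.1146j

1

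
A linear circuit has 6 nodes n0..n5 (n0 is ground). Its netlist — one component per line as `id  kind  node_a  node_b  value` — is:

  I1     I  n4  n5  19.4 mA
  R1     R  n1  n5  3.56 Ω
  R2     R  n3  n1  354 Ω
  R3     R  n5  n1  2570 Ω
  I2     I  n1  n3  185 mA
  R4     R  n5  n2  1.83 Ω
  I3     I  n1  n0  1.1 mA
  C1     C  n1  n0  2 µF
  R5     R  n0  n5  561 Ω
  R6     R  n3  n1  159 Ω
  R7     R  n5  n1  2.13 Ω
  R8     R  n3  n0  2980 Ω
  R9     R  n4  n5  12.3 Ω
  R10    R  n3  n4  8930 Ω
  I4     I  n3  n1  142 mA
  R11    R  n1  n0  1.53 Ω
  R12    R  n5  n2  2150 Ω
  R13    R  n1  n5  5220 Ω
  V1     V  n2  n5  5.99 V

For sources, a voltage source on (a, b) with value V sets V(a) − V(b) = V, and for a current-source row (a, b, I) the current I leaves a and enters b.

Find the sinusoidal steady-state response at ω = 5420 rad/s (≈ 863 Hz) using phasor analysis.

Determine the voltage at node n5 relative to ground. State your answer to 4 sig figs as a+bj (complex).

-0.003266+6.562e-05j V

Apply KCL at each of the 5 non-ground nodes and solve the resulting linear system.
Node n1: branches {R1, R2, R3, I2, I3, C1, R6, R7, I4, R11, R13} → V_1 = -0.003979+6.577e-05j
Node n2: branches {R4, R12, V1} → V_2 = 5.987+6.562e-05j
Node n3: branches {R2, I2, R6, R8, R10, I4} → V_3 = 4.491+6.346e-05j
Node n4: branches {I1, R9, R10} → V_4 = -0.2354+6.561e-05j
Node n5: branches {I1, R1, R3, R4, R5, R7, R9, R12, R13, V1} → V_5 = -0.003266+6.562e-05j
Source currents: i(V1)=-3.276+0.000j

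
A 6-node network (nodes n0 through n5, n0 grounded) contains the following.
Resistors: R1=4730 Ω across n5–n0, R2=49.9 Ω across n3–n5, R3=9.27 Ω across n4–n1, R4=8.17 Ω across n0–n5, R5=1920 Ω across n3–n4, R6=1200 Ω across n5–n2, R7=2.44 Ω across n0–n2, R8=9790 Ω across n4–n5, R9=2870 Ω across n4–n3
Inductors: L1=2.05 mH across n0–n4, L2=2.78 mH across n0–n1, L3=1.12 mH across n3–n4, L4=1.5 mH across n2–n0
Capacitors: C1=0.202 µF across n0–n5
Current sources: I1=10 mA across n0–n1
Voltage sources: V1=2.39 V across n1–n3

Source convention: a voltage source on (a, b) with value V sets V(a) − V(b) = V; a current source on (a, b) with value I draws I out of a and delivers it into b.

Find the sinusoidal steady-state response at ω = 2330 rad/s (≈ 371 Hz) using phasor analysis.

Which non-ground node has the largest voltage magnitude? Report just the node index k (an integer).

Apply KCL at each of the 5 non-ground nodes and solve the resulting linear system.
Node n1: branches {R3, L2, I1, V1} → V_1 = 1.058-0.1288j
Node n2: branches {R6, R7, L4} → V_2 = -0.0002384-0.0002010j
Node n3: branches {R2, R5, L3, R9, V1} → V_3 = -1.332-0.1288j
Node n4: branches {L1, R3, R5, L3, R8, R9} → V_4 = -0.7910+0.2527j
Node n5: branches {R1, R2, C1, R4, R6, R8} → V_5 = -0.1865-0.01719j
Source currents: i(V1)=-0.1696+0.2046j

3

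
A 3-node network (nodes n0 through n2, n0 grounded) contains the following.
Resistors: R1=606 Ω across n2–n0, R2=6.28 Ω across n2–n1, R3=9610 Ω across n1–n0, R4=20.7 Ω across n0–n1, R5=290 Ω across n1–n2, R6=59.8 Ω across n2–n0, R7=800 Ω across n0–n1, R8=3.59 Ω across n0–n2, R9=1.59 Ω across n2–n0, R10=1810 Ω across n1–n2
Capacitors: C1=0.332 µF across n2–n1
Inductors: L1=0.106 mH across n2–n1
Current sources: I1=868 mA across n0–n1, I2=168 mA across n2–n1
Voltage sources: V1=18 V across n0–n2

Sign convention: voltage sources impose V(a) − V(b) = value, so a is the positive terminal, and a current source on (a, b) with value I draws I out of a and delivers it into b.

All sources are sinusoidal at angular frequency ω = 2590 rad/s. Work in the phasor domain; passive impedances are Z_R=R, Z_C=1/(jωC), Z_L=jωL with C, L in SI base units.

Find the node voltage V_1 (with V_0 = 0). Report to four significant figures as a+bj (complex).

Element admittances at ω=2590 rad/s:
  Y(R1) = 0.001650+0.000j S between n2,n0
  Y(C1) = 0.000+0.0008599j S between n2,n1
  Y(R2) = 0.1592+0.000j S between n2,n1
  Y(R3) = 0.0001041+0.000j S between n1,n0
  Y(R4) = 0.04831+0.000j S between n0,n1
  Y(R5) = 0.003448+0.000j S between n1,n2
  Y(R6) = 0.01672+0.000j S between n2,n0
  Y(L1) = 0.000-3.642j S between n2,n1
  Y(R7) = 0.001250+0.000j S between n0,n1
  Y(R8) = 0.2786+0.000j S between n0,n2
  I1: injects 0.868 A into n1 (from n0)
  Y(R9) = 0.6289+0.000j S between n2,n0
  Y(R10) = 0.0005525+0.000j S between n1,n2
  I2: injects 0.168 A into n1 (from n2)
  V1: constraint V(n0)−V(n2) = 18
Assemble and solve the 3×3 MNA system:
  V(n1)=-17.97+0.5282j  V(n2)=-18.00+0.000j
  i(V1)=-18.43+0.02623j

-17.97+0.5282j V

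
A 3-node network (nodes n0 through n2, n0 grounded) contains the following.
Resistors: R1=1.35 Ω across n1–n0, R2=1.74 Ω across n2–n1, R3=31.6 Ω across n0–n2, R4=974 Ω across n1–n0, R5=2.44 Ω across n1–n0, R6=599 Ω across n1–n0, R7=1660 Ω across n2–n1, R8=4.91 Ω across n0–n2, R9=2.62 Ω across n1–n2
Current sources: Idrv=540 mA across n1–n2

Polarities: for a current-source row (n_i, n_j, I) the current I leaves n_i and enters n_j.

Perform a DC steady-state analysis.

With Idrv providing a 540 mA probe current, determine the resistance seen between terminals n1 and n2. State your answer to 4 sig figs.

R_eq = 0.8677 Ω

Element admittances at DC:
  Y(R1) = 0.7407 S between n1,n0
  Y(R2) = 0.5747 S between n2,n1
  Y(R3) = 0.03165 S between n0,n2
  Y(R4) = 0.001027 S between n1,n0
  Y(R5) = 0.4098 S between n1,n0
  Y(R6) = 0.001669 S between n1,n0
  Y(R7) = 0.0006024 S between n2,n1
  Y(R8) = 0.2037 S between n0,n2
  Y(R9) = 0.3817 S between n1,n2
  Idrv: injects 0.54 A into n2 (from n1)
Assemble and solve the 2×2 MNA system:
  V(n1)=-0.07941  V(n2)=0.3892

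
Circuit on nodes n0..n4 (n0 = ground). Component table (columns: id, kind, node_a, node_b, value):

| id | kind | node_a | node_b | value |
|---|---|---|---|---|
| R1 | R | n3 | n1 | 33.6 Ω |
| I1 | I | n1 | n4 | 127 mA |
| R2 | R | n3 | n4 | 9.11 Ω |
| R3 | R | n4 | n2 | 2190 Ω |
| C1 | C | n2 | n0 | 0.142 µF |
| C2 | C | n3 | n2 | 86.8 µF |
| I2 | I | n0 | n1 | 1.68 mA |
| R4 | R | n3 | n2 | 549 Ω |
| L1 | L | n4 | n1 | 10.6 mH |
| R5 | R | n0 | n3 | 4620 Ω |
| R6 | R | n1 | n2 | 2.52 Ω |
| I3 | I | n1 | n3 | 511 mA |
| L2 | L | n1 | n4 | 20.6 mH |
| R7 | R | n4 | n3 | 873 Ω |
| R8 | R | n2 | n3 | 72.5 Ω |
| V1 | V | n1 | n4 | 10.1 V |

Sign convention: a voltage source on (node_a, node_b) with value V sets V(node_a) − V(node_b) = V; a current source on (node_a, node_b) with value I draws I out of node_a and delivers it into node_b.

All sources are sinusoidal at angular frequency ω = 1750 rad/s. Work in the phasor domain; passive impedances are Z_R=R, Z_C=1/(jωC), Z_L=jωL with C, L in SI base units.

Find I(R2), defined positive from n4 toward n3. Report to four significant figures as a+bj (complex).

-0.8670-0.1481j A

Element admittances at ω=1750 rad/s:
  Y(R1) = 0.02976+0.000j S between n3,n1
  I1: injects 0.127 A into n4 (from n1)
  Y(R2) = 0.1098+0.000j S between n3,n4
  Y(R3) = 0.0004566+0.000j S between n4,n2
  Y(C1) = 0.000+0.0002485j S between n2,n0
  Y(C2) = 0.000+0.1519j S between n3,n2
  I2: injects 0.00168 A into n1 (from n0)
  Y(R4) = 0.001821+0.000j S between n3,n2
  Y(L1) = 0.000-0.05391j S between n4,n1
  Y(R5) = 0.0002165+0.000j S between n0,n3
  Y(R6) = 0.3968+0.000j S between n1,n2
  I3: injects 0.511 A into n3 (from n1)
  Y(L2) = 0.000-0.02774j S between n1,n4
  Y(R7) = 0.001145+0.000j S between n4,n3
  Y(R8) = 0.01379+0.000j S between n2,n3
  V1: constraint V(n1)−V(n4) = 10.1
Assemble and solve the 5×5 MNA system:
  V(n1)=3.831-4.864j  V(n2)=3.061-5.341j  V(n3)=1.629-3.515j  V(n4)=-6.269-4.864j
  i(V1)=-1.007+0.6752j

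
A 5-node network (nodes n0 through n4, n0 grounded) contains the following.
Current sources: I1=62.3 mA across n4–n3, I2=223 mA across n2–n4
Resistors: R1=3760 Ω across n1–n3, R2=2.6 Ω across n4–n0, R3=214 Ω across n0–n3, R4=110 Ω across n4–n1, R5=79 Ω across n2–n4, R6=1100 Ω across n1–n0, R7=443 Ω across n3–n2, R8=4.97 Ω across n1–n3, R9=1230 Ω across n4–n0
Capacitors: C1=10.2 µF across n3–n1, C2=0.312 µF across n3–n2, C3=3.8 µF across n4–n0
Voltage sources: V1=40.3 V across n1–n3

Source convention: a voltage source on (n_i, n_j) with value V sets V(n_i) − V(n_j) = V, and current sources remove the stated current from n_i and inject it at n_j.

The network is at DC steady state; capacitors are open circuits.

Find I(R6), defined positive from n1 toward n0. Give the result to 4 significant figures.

Apply KCL at each of the 4 non-ground nodes and solve the resulting linear system.
Node n1: branches {R1, C1, R4, R6, R8, V1} → V_1 = 17.88
Node n2: branches {I2, R5, C2, R7} → V_2 = -18.15
Node n3: branches {I1, R1, C1, R3, C2, R7, R8, V1} → V_3 = -22.42
Node n4: branches {I1, R2, I2, R4, R5, C3, R9} → V_4 = 0.2296
Source currents: i(V1)=-8.296

0.01625 A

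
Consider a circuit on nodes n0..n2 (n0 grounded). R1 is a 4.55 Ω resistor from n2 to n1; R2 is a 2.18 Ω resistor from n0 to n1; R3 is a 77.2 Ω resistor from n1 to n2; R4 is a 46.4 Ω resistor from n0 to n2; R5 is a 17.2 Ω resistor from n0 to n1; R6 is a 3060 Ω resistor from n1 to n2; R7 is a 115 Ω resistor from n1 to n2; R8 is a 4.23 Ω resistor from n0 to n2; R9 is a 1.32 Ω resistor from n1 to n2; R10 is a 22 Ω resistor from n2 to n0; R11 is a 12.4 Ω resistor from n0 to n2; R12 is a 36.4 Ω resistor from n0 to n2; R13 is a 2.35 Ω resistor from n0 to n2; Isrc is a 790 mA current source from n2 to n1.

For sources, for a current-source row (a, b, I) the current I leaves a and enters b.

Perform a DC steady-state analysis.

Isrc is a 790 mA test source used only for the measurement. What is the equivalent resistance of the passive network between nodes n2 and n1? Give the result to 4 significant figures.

R_eq = 0.7582 Ω

Element admittances at DC:
  Y(R1) = 0.2198 S between n2,n1
  Y(R2) = 0.4587 S between n0,n1
  Y(R3) = 0.01295 S between n1,n2
  Y(R4) = 0.02155 S between n0,n2
  Y(R5) = 0.05814 S between n0,n1
  Y(R6) = 0.0003268 S between n1,n2
  Y(R7) = 0.008696 S between n1,n2
  Y(R8) = 0.2364 S between n0,n2
  Y(R9) = 0.7576 S between n1,n2
  Y(R10) = 0.04545 S between n2,n0
  Y(R11) = 0.08065 S between n0,n2
  Y(R12) = 0.02747 S between n0,n2
  Y(R13) = 0.4255 S between n0,n2
  Isrc: injects 0.79 A into n1 (from n2)
Assemble and solve the 2×2 MNA system:
  V(n1)=0.3703  V(n2)=-0.2287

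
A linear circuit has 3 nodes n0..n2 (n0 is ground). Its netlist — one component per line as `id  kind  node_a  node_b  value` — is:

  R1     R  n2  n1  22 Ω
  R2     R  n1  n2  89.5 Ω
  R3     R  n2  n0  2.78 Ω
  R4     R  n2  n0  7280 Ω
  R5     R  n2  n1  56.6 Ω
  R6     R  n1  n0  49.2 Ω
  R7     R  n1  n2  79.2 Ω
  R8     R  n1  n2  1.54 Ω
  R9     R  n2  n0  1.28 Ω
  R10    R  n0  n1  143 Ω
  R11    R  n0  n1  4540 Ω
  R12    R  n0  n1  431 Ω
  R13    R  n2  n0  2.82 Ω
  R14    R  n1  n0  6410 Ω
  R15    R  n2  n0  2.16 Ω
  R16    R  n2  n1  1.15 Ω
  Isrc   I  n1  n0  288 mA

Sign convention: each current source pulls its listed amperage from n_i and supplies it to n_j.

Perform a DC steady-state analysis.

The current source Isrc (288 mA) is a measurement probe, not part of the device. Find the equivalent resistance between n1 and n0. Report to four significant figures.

Apply KCL at each of the 2 non-ground nodes and solve the resulting linear system.
Node n1: branches {R1, R2, R5, R6, R7, R8, R10, R11, R12, R14, R16, Isrc} → V_1 = -0.3156
Node n2: branches {R1, R2, R3, R4, R5, R7, R8, R9, R13, R15, R16} → V_2 = -0.1422

R_eq = 1.096 Ω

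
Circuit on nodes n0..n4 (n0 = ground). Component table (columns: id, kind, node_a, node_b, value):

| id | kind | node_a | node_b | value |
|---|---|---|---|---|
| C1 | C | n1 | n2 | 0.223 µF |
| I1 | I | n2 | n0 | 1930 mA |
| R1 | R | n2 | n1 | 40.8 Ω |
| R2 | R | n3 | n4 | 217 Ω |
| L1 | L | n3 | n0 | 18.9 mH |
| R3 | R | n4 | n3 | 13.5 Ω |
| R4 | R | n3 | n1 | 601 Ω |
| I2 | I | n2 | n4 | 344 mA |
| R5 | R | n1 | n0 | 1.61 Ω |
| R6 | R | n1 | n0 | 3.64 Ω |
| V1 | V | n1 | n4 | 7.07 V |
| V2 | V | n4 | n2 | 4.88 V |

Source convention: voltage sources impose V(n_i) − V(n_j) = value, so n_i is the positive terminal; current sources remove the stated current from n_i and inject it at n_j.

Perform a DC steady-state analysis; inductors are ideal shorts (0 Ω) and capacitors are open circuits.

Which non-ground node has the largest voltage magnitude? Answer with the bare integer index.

Element admittances at DC:
  Y(C1) = 0.000 S between n1,n2
  I1: injects 1.93 A into n0 (from n2)
  Y(R1) = 0.02451 S between n2,n1
  Y(R2) = 0.004608 S between n3,n4
  L1: short n3↔n0 (DC inductor)
  Y(R3) = 0.07407 S between n4,n3
  Y(R4) = 0.001664 S between n3,n1
  I2: injects 0.344 A into n4 (from n2)
  Y(R5) = 0.6211 S between n1,n0
  Y(R6) = 0.2747 S between n1,n0
  V1: constraint V(n1)−V(n4) = 7.07
  V2: constraint V(n4)−V(n2) = 4.88
Assemble and solve the 7×7 MNA system:
  V(n1)=-1.407  V(n2)=-13.36  V(n3)=0.000  V(n4)=-8.477
  i(L1)=-0.6693  i(V1)=0.9701  i(V2)=1.981

2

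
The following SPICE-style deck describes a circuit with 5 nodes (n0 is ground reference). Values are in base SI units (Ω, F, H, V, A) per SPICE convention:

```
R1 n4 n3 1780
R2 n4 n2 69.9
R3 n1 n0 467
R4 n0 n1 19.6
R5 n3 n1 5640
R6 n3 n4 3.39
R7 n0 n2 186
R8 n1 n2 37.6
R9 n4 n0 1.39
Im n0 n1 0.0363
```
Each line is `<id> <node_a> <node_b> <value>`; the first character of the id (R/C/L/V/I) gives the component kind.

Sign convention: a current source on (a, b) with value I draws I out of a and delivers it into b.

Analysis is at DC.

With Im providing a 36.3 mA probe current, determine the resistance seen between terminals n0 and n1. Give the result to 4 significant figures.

R_eq = 15.49 Ω

Element admittances at DC:
  Y(R1) = 0.0005618 S between n4,n3
  Y(R2) = 0.01431 S between n4,n2
  Y(R3) = 0.002141 S between n1,n0
  Y(R4) = 0.05102 S between n0,n1
  Y(R5) = 0.0001773 S between n3,n1
  Y(R6) = 0.2950 S between n3,n4
  Y(R7) = 0.005376 S between n0,n2
  Y(R8) = 0.02660 S between n1,n2
  Y(R9) = 0.7194 S between n4,n0
  Im: injects 0.0363 A into n1 (from n0)
Assemble and solve the 4×4 MNA system:
  V(n1)=0.5623  V(n2)=0.3252  V(n3)=0.006808  V(n4)=0.006474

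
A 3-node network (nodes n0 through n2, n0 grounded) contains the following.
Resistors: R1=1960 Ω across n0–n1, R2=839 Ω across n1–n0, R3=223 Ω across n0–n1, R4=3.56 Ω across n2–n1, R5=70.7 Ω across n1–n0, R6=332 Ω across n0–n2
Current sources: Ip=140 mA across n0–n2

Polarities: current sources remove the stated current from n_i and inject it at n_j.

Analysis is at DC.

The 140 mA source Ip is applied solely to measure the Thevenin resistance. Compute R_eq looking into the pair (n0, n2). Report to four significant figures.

MNA unknowns: 2 node voltages V₁..V_2
R1: Y=0.0005102 on G[0,1]
R2: Y=0.001192 on G[1,0]
R3: Y=0.004484 on G[0,1]
R4: Y=0.2809 on G[2,1]
R5: Y=0.01414 on G[1,0]
R6: Y=0.003012 on G[0,2]
Ip: z[0]−=0.14, z[2]+=0.14
solve → V1=5.942, V2=6.372

R_eq = 45.52 Ω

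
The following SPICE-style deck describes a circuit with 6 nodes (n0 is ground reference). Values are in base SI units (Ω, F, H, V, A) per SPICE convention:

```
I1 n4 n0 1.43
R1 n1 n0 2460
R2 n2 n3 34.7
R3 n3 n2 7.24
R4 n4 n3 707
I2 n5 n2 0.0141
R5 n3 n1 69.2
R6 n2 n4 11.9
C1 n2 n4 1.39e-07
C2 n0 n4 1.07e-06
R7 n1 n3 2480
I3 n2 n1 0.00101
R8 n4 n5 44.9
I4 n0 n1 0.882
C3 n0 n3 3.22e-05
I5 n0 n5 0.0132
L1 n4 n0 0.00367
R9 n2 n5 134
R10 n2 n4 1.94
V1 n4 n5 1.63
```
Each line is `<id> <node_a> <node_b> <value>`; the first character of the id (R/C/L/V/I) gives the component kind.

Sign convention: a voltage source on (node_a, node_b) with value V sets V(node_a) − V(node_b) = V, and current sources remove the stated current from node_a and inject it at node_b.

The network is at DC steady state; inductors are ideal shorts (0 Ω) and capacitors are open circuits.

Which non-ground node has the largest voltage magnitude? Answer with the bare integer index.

Apply KCL at each of the 5 non-ground nodes and solve the resulting linear system.
Node n1: branches {R1, R5, R7, I3, I4} → V_1 = 64.17
Node n2: branches {R2, R3, I2, R6, C1, I3, R9, R10} → V_2 = 1.398
Node n3: branches {R2, R3, R4, R5, R7, C3} → V_3 = 6.477
Node n4: branches {I1, R4, R6, C1, C2, R8, L1, R10, V1} → V_4 = 0.000
Node n5: branches {I2, R8, I5, R9, V1} → V_5 = -1.630
Source currents: i(L1)=-0.5609, i(V1)=-0.05800

1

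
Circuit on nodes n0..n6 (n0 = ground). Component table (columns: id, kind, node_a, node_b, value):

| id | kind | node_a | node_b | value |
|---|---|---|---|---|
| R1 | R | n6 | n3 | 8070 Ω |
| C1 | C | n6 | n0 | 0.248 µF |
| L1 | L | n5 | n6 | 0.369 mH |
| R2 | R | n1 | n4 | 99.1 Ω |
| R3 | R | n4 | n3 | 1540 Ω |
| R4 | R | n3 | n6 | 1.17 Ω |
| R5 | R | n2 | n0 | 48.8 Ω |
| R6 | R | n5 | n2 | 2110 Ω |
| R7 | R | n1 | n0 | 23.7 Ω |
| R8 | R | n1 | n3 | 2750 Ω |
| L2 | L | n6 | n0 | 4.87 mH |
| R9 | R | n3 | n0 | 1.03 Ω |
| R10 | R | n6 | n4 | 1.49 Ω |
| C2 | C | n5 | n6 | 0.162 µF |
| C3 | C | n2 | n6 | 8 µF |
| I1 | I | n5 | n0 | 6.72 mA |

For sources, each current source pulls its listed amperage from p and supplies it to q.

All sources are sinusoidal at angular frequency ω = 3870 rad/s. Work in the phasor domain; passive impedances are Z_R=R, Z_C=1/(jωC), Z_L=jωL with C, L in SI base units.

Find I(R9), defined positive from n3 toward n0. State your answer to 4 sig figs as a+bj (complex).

Element admittances at ω=3870 rad/s:
  Y(R1) = 0.0001239+0.000j S between n6,n3
  Y(C1) = 0.000+0.0009598j S between n6,n0
  Y(L1) = 0.000-0.7003j S between n5,n6
  Y(R2) = 0.01009+0.000j S between n1,n4
  Y(R3) = 0.0006494+0.000j S between n4,n3
  Y(R4) = 0.8547+0.000j S between n3,n6
  Y(R5) = 0.02049+0.000j S between n2,n0
  Y(R6) = 0.0004739+0.000j S between n5,n2
  Y(R7) = 0.04219+0.000j S between n1,n0
  Y(R8) = 0.0003636+0.000j S between n1,n3
  Y(L2) = 0.000-0.05306j S between n6,n0
  Y(R9) = 0.9709+0.000j S between n3,n0
  Y(R10) = 0.6711+0.000j S between n6,n4
  Y(C2) = 0.000+0.0006269j S between n5,n6
  Y(C3) = 0.000+0.03096j S between n2,n6
  I1: injects 0.00672 A into n0 (from n5)
Assemble and solve the 6×6 MNA system:
  V(n1)=-0.002690-0.0002408j  V(n2)=-0.009211-0.007274j  V(n3)=-0.006543-0.0005857j  V(n4)=-0.01380-0.001235j  V(n5)=-0.01397-0.01085j  V(n6)=-0.01397-0.001251j

-0.006353-0.0005686j A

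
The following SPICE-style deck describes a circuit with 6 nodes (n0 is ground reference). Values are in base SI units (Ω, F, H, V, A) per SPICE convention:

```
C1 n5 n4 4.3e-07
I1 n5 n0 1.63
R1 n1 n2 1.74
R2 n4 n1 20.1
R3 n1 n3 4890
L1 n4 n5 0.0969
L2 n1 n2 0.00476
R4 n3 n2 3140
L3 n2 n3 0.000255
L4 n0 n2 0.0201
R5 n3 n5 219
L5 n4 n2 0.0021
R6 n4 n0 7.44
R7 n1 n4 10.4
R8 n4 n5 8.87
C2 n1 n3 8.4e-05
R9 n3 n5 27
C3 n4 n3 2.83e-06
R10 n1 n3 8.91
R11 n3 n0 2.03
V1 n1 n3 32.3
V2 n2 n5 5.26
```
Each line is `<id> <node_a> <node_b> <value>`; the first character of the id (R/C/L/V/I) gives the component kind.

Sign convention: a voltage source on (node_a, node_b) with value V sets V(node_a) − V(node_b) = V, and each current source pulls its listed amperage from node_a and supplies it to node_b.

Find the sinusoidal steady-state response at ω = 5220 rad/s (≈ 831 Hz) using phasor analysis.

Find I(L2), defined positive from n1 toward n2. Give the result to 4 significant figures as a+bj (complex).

-0.4908-0.7839j A

MNA unknowns: 5 node voltages V₁..V_5 plus 2 source currents (V1, V2)
C1: Y=0.000+0.002245j on G[5,4]
I1: z[5]−=1.63, z[0]+=1.63
R1: Y=0.5747+0.000j on G[1,2]
R2: Y=0.04975+0.000j on G[4,1]
R3: Y=0.0002045+0.000j on G[1,3]
L1: Y=0.000-0.001977j on G[4,5]
L2: Y=0.000-0.04025j on G[1,2]
R4: Y=0.0003185+0.000j on G[3,2]
L3: Y=0.000-0.7513j on G[2,3]
L4: Y=0.000-0.009531j on G[0,2]
R5: Y=0.004566+0.000j on G[3,5]
L5: Y=0.000-0.09122j on G[4,2]
R6: Y=0.1344+0.000j on G[4,0]
R7: Y=0.09615+0.000j on G[1,4]
R8: Y=0.1127+0.000j on G[4,5]
C2: Y=0.000+0.4385j on G[1,3]
R9: Y=0.03704+0.000j on G[3,5]
C3: Y=0.000+0.01477j on G[4,3]
R10: Y=0.1122+0.000j on G[1,3]
R11: Y=0.4926+0.000j on G[3,0]
V1: row V1−V3=32.3, i_V1 at 1,3
V2: row V2−V5=5.26, i_V2 at 2,5
solve → V1=25.58-0.8481j, V2=6.101+11.35j, V3=-6.723-0.8481j, V4=11.71+3.541j, V5=0.8406+11.35j
aux → i_V1=-16.36-5.731j, i_V2=0.7175+1.384j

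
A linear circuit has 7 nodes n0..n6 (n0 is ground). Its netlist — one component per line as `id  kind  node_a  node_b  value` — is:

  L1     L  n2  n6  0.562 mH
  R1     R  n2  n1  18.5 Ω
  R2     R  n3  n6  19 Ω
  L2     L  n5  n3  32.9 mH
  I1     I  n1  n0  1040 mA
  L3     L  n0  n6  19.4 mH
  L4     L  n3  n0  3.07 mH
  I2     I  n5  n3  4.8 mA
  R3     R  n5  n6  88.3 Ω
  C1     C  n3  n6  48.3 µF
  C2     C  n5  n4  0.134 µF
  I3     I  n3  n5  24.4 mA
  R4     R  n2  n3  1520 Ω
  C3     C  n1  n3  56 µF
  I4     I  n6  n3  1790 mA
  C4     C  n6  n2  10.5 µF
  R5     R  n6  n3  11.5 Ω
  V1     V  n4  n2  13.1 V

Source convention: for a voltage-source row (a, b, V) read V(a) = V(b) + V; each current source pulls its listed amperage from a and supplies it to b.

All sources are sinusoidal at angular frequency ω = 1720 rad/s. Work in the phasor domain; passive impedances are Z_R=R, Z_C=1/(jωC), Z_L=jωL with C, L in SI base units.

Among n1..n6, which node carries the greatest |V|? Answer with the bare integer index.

1

Apply KCL at each of the 6 non-ground nodes and solve the resulting linear system.
Node n1: branches {R1, I1, C3} → V_1 = -3.080+7.540j
Node n2: branches {L1, R1, R4, C4, V1} → V_2 = -7.048+0.1724j
Node n3: branches {R2, L2, L4, I2, C1, I3, R4, C3, I4, R5} → V_3 = 1.054-5.484j
Node n4: branches {C2, V1} → V_4 = 6.052+0.1724j
Node n5: branches {L2, I2, R3, C2, I3} → V_5 = -3.286-6.628j
Node n6: branches {L1, R2, L3, R3, C1, I4, C4, R5} → V_6 = -6.662-0.04540j
Source currents: i(V1)=0.001567-0.002152j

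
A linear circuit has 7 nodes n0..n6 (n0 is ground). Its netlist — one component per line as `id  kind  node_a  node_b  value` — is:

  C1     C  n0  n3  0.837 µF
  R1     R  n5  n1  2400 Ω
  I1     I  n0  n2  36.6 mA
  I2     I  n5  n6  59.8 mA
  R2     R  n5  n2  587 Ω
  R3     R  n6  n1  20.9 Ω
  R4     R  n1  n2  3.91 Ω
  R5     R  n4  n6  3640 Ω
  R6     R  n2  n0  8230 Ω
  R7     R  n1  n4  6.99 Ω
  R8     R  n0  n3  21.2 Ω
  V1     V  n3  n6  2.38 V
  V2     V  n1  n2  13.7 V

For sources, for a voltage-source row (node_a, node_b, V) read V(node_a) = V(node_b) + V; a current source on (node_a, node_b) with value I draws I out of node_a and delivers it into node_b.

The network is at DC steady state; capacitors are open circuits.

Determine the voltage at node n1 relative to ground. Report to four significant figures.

-2.006 V

Element admittances at DC:
  Y(C1) = 0.000 S between n0,n3
  Y(R1) = 0.0004167 S between n5,n1
  I1: injects 0.0366 A into n2 (from n0)
  I2: injects 0.0598 A into n6 (from n5)
  Y(R2) = 0.001704 S between n5,n2
  Y(R3) = 0.04785 S between n6,n1
  Y(R4) = 0.2558 S between n1,n2
  Y(R5) = 0.0002747 S between n4,n6
  Y(R6) = 0.0001215 S between n2,n0
  Y(R7) = 0.1431 S between n1,n4
  Y(R8) = 0.04717 S between n0,n3
  V1: constraint V(n3)−V(n6) = 2.38
  V2: constraint V(n1)−V(n2) = 13.7
Assemble and solve the 8×8 MNA system:
  V(n1)=-2.006  V(n2)=-15.71  V(n3)=0.8164  V(n4)=-2.005  V(n5)=-41.22  V(n6)=-1.564
  i(V1)=-0.03851  i(V2)=-3.499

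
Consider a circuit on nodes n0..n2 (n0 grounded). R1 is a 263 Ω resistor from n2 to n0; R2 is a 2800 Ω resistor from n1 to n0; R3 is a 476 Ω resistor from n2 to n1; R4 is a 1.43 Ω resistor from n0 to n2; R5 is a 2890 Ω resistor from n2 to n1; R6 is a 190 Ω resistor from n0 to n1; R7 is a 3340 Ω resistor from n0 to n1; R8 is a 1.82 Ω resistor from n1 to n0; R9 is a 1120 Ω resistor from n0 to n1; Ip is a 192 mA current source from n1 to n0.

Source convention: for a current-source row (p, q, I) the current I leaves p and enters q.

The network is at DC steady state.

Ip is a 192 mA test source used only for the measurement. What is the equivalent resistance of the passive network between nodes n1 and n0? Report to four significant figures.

Apply KCL at each of the 2 non-ground nodes and solve the resulting linear system.
Node n1: branches {R2, R3, R5, R6, R7, R8, R9, Ip} → V_1 = -0.3437
Node n2: branches {R1, R3, R4, R5} → V_2 = -0.001192

R_eq = 1.790 Ω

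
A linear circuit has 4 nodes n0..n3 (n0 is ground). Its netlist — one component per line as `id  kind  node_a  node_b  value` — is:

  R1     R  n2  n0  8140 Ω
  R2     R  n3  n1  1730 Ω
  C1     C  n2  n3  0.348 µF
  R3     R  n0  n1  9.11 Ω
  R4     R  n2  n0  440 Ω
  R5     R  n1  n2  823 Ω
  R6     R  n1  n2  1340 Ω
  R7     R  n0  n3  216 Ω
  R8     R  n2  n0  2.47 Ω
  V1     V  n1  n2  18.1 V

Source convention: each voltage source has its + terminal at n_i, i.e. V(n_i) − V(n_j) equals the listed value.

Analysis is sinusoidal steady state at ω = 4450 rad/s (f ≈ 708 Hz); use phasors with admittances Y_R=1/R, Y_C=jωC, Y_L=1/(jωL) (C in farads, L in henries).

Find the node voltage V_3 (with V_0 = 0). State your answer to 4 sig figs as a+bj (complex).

Element admittances at ω=4450 rad/s:
  Y(R1) = 0.0001229+0.000j S between n2,n0
  Y(R2) = 0.0005780+0.000j S between n3,n1
  Y(C1) = 0.000+0.001549j S between n2,n3
  Y(R3) = 0.1098+0.000j S between n0,n1
  Y(R4) = 0.002273+0.000j S between n2,n0
  Y(R5) = 0.001215+0.000j S between n1,n2
  Y(R6) = 0.0007463+0.000j S between n1,n2
  Y(R7) = 0.004630+0.000j S between n0,n3
  Y(R8) = 0.4049+0.000j S between n2,n0
  V1: constraint V(n1)−V(n2) = 18.1
Assemble and solve the 4×4 MNA system:
  V(n1)=14.25+0.01327j  V(n2)=-3.853+0.01327j  V(n3)=1.137-1.482j
  i(V1)=-1.607-0.002321j

1.137-1.482j V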